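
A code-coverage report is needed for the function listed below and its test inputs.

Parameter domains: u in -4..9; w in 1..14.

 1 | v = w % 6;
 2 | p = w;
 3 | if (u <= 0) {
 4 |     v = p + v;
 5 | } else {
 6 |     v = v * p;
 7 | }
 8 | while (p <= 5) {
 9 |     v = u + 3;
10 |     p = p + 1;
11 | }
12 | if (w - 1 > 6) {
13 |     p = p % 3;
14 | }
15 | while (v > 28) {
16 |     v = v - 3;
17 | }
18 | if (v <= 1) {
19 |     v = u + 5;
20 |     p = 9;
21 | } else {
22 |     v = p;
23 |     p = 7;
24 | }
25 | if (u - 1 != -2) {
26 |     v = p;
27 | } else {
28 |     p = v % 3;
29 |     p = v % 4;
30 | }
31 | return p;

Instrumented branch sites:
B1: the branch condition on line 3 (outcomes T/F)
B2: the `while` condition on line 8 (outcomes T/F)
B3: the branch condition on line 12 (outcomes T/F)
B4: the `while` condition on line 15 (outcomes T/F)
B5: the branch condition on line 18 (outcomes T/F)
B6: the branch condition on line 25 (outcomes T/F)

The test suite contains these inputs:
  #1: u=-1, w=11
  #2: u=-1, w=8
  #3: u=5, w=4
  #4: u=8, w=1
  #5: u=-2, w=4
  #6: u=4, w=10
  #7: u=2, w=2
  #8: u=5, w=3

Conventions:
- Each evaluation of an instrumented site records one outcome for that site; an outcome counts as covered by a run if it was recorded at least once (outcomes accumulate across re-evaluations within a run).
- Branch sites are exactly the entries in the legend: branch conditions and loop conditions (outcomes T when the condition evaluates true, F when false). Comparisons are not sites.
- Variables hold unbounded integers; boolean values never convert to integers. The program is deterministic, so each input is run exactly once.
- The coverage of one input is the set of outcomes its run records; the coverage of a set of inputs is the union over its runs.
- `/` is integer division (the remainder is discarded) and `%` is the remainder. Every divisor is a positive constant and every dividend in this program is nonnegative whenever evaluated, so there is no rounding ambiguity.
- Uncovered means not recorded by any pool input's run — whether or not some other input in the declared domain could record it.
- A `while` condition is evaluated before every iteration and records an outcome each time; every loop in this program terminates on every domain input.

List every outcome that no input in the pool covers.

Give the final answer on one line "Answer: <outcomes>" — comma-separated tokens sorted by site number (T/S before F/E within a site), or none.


#1 (u=-1, w=11) -> B1->T, B2->F, B3->T, B4->F, B5->F, B6->F; covered: B1=T, B2=F, B3=T, B4=F, B5=F, B6=F
#2 (u=-1, w=8) -> B1->T, B2->F, B3->T, B4->F, B5->F, B6->F; covered: B1=T, B2=F, B3=T, B4=F, B5=F, B6=F
#3 (u=5, w=4) -> B1->F, B2->T, B2->T, B2->F, B3->F, B4->F, B5->F, B6->T; covered: B1=F, B2=T, B2=F, B3=F, B4=F, B5=F, B6=T
#4 (u=8, w=1) -> B1->F, B2->T, B2->T, B2->T, B2->T, B2->T, B2->F, B3->F, B4->F, B5->F, B6->T; covered: B1=F, B2=T, B2=F, B3=F, B4=F, B5=F, B6=T
#5 (u=-2, w=4) -> B1->T, B2->T, B2->T, B2->F, B3->F, B4->F, B5->T, B6->T; covered: B1=T, B2=T, B2=F, B3=F, B4=F, B5=T, B6=T
#6 (u=4, w=10) -> B1->F, B2->F, B3->T, B4->T, B4->T, B4->T, B4->T, B4->F, B5->F, B6->T; covered: B1=F, B2=F, B3=T, B4=T, B4=F, B5=F, B6=T
#7 (u=2, w=2) -> B1->F, B2->T, B2->T, B2->T, B2->T, B2->F, B3->F, B4->F, B5->F, B6->T; covered: B1=F, B2=T, B2=F, B3=F, B4=F, B5=F, B6=T
#8 (u=5, w=3) -> B1->F, B2->T, B2->T, B2->T, B2->F, B3->F, B4->F, B5->F, B6->T; covered: B1=F, B2=T, B2=F, B3=F, B4=F, B5=F, B6=T
union over the pool: B1=T, B1=F, B2=T, B2=F, B3=T, B3=F, B4=T, B4=F, B5=T, B5=F, B6=T, B6=F
uncovered (0 of 12): none
Answer: none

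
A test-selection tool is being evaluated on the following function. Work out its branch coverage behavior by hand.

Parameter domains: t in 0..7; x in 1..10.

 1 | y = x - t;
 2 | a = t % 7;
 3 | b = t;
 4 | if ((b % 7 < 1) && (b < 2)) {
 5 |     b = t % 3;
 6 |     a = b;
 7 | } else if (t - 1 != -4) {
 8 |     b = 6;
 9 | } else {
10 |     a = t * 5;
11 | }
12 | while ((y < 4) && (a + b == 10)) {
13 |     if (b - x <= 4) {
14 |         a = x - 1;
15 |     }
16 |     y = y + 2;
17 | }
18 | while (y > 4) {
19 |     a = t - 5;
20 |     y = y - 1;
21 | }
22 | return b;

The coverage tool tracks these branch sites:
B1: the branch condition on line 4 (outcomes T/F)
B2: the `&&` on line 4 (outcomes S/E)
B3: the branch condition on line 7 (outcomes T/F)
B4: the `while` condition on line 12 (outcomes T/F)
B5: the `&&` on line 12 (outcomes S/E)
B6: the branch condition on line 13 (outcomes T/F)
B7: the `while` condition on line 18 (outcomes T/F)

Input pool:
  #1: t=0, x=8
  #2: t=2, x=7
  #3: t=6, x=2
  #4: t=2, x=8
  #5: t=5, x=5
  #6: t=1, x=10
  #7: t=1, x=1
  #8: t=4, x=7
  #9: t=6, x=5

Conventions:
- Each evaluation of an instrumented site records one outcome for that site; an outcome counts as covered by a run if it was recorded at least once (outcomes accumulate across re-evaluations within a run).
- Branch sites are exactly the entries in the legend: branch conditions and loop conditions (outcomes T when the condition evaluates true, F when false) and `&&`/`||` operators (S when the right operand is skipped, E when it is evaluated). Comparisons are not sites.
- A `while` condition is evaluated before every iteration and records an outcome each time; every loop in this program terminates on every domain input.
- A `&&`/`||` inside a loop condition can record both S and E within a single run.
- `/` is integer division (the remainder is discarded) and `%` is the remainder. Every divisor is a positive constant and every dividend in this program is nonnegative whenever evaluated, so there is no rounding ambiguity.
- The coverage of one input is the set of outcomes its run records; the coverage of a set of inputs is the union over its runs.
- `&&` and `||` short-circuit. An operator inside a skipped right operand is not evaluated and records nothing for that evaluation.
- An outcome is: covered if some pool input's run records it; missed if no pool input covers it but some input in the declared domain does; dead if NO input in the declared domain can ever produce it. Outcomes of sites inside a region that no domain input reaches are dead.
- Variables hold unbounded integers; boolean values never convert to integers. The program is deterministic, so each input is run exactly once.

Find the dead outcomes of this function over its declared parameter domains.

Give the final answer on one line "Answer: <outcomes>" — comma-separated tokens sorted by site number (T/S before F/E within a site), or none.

checking every outcome against all 80 domain inputs:
  B3=F: unreachable across the whole domain -> dead
  reachable outcomes have witnesses, e.g. B1=T (e.g. t=0, x=1), B1=F (e.g. t=1, x=1), B2=S (e.g. t=1, x=1), B2=E (e.g. t=0, x=1)

Answer: B3=F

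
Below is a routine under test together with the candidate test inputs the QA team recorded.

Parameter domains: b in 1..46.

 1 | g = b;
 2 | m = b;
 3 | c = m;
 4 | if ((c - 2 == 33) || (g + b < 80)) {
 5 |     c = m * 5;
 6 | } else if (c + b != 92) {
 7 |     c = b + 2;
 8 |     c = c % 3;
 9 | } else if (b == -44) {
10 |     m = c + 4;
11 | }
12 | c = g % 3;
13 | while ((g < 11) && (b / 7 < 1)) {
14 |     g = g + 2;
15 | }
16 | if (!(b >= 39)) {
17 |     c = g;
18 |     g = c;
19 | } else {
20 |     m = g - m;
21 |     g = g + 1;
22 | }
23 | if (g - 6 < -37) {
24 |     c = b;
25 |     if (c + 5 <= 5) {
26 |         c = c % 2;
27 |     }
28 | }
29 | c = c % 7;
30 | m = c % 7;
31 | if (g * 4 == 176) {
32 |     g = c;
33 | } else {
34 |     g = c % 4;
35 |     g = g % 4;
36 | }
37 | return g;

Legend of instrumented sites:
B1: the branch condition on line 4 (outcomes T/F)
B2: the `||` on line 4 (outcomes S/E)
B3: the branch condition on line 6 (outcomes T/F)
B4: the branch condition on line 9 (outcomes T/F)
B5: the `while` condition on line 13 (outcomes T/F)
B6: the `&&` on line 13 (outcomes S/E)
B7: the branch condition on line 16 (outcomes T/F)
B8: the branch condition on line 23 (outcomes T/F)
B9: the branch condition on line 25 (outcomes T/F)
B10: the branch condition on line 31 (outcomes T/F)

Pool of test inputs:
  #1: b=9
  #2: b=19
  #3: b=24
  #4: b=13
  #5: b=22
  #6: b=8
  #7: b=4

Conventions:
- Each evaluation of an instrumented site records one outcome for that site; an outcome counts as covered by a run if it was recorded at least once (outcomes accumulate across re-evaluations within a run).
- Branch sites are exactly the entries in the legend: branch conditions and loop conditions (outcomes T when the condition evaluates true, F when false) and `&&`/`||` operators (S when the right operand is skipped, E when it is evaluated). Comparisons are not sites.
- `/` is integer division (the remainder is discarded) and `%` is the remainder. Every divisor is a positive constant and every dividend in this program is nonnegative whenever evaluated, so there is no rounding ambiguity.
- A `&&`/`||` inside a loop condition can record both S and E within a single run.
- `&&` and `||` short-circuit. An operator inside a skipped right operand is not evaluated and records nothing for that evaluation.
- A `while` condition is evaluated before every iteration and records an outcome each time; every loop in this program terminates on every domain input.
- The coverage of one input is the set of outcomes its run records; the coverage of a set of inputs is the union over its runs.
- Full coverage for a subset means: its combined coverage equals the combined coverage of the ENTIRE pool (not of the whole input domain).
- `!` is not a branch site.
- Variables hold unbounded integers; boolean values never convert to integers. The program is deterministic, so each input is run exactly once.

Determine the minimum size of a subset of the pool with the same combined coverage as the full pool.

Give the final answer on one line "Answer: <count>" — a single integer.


input #1 (b=9): events B2->E, B1->T, B6->E, B5->F, B7->T, B8->F, B10->F; covers B1=T, B2=E, B5=F, B6=E, B7=T, B8=F, B10=F
input #2 (b=19): events B2->E, B1->T, B6->S, B5->F, B7->T, B8->F, B10->F; covers B1=T, B2=E, B5=F, B6=S, B7=T, B8=F, B10=F
input #3 (b=24): events B2->E, B1->T, B6->S, B5->F, B7->T, B8->F, B10->F; covers B1=T, B2=E, B5=F, B6=S, B7=T, B8=F, B10=F
input #4 (b=13): events B2->E, B1->T, B6->S, B5->F, B7->T, B8->F, B10->F; covers B1=T, B2=E, B5=F, B6=S, B7=T, B8=F, B10=F
input #5 (b=22): events B2->E, B1->T, B6->S, B5->F, B7->T, B8->F, B10->F; covers B1=T, B2=E, B5=F, B6=S, B7=T, B8=F, B10=F
input #6 (b=8): events B2->E, B1->T, B6->E, B5->F, B7->T, B8->F, B10->F; covers B1=T, B2=E, B5=F, B6=E, B7=T, B8=F, B10=F
input #7 (b=4): events B2->E, B1->T, B6->E, B5->T, B6->E, B5->T, B6->E, B5->T, B6->E, B5->T, B6->S, B5->F, B7->T, B8->F, ...; covers B1=T, B2=E, B5=T, B5=F, B6=S, B6=E, B7=T, B8=F, B10=F
together the pool reaches 9 outcomes: B1=T, B2=E, B5=T, B5=F, B6=S, B6=E, B7=T, B8=F, B10=F
size 1: inputs {7} cover all 9 outcomes, and no lexicographically smaller subset of this size does
Answer: 1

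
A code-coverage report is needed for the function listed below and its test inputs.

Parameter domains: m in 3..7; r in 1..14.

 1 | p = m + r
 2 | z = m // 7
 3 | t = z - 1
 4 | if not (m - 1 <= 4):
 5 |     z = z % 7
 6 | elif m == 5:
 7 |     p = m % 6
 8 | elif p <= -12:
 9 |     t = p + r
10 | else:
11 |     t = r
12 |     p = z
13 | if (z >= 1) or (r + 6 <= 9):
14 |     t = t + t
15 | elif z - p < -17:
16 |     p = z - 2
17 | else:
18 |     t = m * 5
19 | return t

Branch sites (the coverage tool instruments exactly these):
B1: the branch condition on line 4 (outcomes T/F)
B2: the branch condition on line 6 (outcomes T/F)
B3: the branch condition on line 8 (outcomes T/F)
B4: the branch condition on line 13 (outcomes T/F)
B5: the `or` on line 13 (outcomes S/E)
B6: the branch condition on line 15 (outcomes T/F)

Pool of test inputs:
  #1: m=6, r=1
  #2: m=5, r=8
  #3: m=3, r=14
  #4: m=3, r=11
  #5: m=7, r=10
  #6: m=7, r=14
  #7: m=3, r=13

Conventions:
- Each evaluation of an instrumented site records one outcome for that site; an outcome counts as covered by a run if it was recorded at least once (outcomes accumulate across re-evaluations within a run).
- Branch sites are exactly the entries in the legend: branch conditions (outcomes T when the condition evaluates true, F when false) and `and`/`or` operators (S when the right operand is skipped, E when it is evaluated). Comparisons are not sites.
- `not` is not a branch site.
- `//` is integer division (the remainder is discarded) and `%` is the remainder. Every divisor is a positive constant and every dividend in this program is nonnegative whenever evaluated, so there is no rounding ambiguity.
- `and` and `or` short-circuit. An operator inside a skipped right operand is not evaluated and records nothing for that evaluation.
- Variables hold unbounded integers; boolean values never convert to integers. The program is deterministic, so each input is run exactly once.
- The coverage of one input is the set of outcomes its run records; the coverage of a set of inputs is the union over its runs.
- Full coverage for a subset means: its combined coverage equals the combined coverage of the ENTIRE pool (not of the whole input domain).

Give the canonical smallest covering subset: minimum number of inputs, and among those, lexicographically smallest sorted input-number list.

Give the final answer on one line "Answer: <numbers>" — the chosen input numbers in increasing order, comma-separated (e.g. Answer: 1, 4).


#1 (m=6, r=1) -> B1->T, B5->E, B4->T; covered: B1=T, B4=T, B5=E
#2 (m=5, r=8) -> B1->F, B2->T, B5->E, B4->F, B6->F; covered: B1=F, B2=T, B4=F, B5=E, B6=F
#3 (m=3, r=14) -> B1->F, B2->F, B3->F, B5->E, B4->F, B6->F; covered: B1=F, B2=F, B3=F, B4=F, B5=E, B6=F
#4 (m=3, r=11) -> B1->F, B2->F, B3->F, B5->E, B4->F, B6->F; covered: B1=F, B2=F, B3=F, B4=F, B5=E, B6=F
#5 (m=7, r=10) -> B1->T, B5->S, B4->T; covered: B1=T, B4=T, B5=S
#6 (m=7, r=14) -> B1->T, B5->S, B4->T; covered: B1=T, B4=T, B5=S
#7 (m=3, r=13) -> B1->F, B2->F, B3->F, B5->E, B4->F, B6->F; covered: B1=F, B2=F, B3=F, B4=F, B5=E, B6=F
pool-wide coverage (10 outcomes): B1=T, B1=F, B2=T, B2=F, B3=F, B4=T, B4=F, B5=S, B5=E, B6=F
no size-1 subset reaches all 10 outcomes (best union: 6/10)
no size-2 subset reaches all 10 outcomes (best union: 9/10)
size 3: inputs {2, 3, 5} cover all 10 outcomes, and no lexicographically smaller subset of this size does
Answer: 2, 3, 5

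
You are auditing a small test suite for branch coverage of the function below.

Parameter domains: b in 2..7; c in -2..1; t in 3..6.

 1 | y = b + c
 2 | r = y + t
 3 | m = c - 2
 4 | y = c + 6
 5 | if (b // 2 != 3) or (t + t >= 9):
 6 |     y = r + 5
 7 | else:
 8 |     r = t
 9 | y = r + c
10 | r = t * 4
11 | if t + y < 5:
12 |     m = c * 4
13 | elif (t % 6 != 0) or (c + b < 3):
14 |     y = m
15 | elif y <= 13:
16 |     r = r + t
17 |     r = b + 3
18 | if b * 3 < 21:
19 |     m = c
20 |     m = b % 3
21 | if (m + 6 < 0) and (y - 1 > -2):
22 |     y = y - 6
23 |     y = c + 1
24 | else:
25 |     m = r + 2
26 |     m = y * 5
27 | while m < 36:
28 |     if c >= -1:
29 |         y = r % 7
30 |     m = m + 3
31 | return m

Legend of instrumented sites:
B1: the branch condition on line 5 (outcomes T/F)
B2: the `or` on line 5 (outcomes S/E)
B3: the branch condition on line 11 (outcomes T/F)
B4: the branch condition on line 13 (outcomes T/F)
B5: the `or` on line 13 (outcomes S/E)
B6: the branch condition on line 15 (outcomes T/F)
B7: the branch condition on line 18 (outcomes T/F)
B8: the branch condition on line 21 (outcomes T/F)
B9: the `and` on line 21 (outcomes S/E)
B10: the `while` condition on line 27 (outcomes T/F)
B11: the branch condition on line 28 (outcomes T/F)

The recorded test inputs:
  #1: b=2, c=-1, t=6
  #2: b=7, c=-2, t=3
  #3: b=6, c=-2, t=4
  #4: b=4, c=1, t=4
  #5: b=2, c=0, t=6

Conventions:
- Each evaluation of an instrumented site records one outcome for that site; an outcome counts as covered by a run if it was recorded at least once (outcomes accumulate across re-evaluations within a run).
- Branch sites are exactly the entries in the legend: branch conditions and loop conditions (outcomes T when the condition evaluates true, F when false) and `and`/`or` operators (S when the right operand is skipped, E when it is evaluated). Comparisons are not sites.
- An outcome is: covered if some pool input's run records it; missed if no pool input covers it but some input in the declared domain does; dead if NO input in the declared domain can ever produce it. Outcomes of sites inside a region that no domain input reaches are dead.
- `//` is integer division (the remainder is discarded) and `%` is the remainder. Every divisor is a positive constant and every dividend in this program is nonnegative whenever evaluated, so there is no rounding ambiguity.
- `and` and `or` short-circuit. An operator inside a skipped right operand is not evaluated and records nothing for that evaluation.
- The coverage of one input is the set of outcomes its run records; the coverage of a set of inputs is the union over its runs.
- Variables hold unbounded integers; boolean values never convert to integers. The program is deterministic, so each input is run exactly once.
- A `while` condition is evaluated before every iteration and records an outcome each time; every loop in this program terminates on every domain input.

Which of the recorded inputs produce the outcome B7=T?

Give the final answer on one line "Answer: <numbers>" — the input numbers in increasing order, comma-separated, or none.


input #1 (b=2, c=-1, t=6): hits B7=T
input #2 (b=7, c=-2, t=3): never hits B7=T
input #3 (b=6, c=-2, t=4): hits B7=T
input #4 (b=4, c=1, t=4): hits B7=T
input #5 (b=2, c=0, t=6): hits B7=T
Answer: 1, 3, 4, 5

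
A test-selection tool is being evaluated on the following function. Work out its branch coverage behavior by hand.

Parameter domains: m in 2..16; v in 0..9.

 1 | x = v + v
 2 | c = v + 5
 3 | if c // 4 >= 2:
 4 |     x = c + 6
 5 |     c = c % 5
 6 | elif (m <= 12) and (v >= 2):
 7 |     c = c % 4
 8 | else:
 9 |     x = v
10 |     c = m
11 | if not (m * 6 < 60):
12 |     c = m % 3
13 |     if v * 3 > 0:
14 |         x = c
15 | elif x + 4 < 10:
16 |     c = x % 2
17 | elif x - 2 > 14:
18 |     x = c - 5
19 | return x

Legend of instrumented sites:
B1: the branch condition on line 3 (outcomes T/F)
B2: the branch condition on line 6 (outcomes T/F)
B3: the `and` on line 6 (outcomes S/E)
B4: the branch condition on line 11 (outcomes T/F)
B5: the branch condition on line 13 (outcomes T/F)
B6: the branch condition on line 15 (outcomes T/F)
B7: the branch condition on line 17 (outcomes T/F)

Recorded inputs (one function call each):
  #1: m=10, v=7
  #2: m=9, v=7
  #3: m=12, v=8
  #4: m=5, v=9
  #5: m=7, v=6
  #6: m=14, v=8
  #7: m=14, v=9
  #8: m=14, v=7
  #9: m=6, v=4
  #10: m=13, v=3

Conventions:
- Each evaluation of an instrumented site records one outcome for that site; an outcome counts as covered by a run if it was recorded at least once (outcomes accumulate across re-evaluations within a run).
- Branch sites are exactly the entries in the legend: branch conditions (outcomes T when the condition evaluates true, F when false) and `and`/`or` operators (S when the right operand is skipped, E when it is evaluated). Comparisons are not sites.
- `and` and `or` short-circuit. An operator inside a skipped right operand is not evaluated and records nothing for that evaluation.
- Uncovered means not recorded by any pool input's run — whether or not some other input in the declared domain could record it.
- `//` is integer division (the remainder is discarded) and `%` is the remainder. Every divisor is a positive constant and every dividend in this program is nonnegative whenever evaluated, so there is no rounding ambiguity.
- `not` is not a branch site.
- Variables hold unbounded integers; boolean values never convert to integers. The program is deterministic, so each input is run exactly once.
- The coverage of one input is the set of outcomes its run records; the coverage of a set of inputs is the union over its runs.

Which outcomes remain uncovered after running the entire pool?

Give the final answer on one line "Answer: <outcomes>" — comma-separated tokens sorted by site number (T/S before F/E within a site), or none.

#1 (m=10, v=7) -> B1->T, B4->T, B5->T; covered: B1=T, B4=T, B5=T
#2 (m=9, v=7) -> B1->T, B4->F, B6->F, B7->T; covered: B1=T, B4=F, B6=F, B7=T
#3 (m=12, v=8) -> B1->T, B4->T, B5->T; covered: B1=T, B4=T, B5=T
#4 (m=5, v=9) -> B1->T, B4->F, B6->F, B7->T; covered: B1=T, B4=F, B6=F, B7=T
#5 (m=7, v=6) -> B1->T, B4->F, B6->F, B7->T; covered: B1=T, B4=F, B6=F, B7=T
#6 (m=14, v=8) -> B1->T, B4->T, B5->T; covered: B1=T, B4=T, B5=T
#7 (m=14, v=9) -> B1->T, B4->T, B5->T; covered: B1=T, B4=T, B5=T
#8 (m=14, v=7) -> B1->T, B4->T, B5->T; covered: B1=T, B4=T, B5=T
#9 (m=6, v=4) -> B1->T, B4->F, B6->F, B7->F; covered: B1=T, B4=F, B6=F, B7=F
#10 (m=13, v=3) -> B1->T, B4->T, B5->T; covered: B1=T, B4=T, B5=T
union over the pool: B1=T, B4=T, B4=F, B5=T, B6=F, B7=T, B7=F
uncovered (7 of 14): B1=F, B2=T, B2=F, B3=S, B3=E, B5=F, B6=T

Answer: B1=F, B2=T, B2=F, B3=S, B3=E, B5=F, B6=T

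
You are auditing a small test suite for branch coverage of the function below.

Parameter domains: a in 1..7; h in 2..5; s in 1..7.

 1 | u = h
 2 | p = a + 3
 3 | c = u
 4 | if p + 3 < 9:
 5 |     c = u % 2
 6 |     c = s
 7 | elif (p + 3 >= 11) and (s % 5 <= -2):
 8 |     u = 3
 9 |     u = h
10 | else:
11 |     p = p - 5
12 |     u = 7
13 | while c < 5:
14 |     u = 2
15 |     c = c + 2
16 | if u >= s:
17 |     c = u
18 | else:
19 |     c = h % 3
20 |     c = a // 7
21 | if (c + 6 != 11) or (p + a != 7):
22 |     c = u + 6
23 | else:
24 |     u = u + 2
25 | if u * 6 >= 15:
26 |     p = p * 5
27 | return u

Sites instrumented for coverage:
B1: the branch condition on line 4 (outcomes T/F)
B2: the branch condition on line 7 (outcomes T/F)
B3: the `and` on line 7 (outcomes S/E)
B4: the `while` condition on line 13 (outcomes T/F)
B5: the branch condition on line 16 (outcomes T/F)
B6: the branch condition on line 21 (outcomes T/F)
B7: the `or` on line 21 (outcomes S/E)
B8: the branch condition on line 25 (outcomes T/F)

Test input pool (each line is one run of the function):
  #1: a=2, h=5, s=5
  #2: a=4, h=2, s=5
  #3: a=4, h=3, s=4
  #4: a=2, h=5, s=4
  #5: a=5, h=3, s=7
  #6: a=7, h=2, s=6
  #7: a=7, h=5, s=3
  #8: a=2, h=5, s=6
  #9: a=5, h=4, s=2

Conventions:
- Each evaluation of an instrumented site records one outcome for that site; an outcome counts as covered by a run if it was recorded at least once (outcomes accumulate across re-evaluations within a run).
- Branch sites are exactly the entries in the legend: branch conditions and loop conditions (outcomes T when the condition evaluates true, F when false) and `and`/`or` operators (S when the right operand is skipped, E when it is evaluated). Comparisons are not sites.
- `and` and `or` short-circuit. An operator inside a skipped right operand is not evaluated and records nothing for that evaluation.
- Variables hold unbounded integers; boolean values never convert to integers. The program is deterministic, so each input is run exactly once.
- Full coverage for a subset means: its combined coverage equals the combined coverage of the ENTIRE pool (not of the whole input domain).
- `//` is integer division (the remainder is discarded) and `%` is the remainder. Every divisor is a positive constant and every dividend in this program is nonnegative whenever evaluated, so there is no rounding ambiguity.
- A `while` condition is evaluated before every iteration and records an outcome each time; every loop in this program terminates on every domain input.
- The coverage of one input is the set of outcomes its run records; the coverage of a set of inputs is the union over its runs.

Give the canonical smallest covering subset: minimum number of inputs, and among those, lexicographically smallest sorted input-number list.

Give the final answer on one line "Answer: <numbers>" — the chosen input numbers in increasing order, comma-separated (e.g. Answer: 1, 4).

input #1 (a=2, h=5, s=5): events B1->T, B4->F, B5->T, B7->E, B6->F, B8->T; covers B1=T, B4=F, B5=T, B6=F, B7=E, B8=T
input #2 (a=4, h=2, s=5): events B1->F, B3->S, B2->F, B4->T, B4->T, B4->F, B5->F, B7->S, B6->T, B8->F; covers B1=F, B2=F, B3=S, B4=T, B4=F, B5=F, B6=T, B7=S, B8=F
input #3 (a=4, h=3, s=4): events B1->F, B3->S, B2->F, B4->T, B4->F, B5->F, B7->S, B6->T, B8->F; covers B1=F, B2=F, B3=S, B4=T, B4=F, B5=F, B6=T, B7=S, B8=F
input #4 (a=2, h=5, s=4): events B1->T, B4->T, B4->F, B5->F, B7->S, B6->T, B8->F; covers B1=T, B4=T, B4=F, B5=F, B6=T, B7=S, B8=F
input #5 (a=5, h=3, s=7): events B1->F, B3->E, B2->F, B4->T, B4->F, B5->F, B7->S, B6->T, B8->F; covers B1=F, B2=F, B3=E, B4=T, B4=F, B5=F, B6=T, B7=S, B8=F
input #6 (a=7, h=2, s=6): events B1->F, B3->E, B2->F, B4->T, B4->T, B4->F, B5->F, B7->S, B6->T, B8->F; covers B1=F, B2=F, B3=E, B4=T, B4=F, B5=F, B6=T, B7=S, B8=F
input #7 (a=7, h=5, s=3): events B1->F, B3->E, B2->F, B4->F, B5->T, B7->S, B6->T, B8->T; covers B1=F, B2=F, B3=E, B4=F, B5=T, B6=T, B7=S, B8=T
input #8 (a=2, h=5, s=6): events B1->T, B4->F, B5->F, B7->S, B6->T, B8->T; covers B1=T, B4=F, B5=F, B6=T, B7=S, B8=T
input #9 (a=5, h=4, s=2): events B1->F, B3->E, B2->F, B4->T, B4->F, B5->T, B7->S, B6->T, B8->F; covers B1=F, B2=F, B3=E, B4=T, B4=F, B5=T, B6=T, B7=S, B8=F
union over all inputs: B1=T, B1=F, B2=F, B3=S, B3=E, B4=T, B4=F, B5=T, B5=F, B6=T, B6=F, B7=S, B7=E, B8=T, B8=F (15 outcomes)
no size-1 subset reaches all 15 outcomes (best union: 9/15)
no size-2 subset reaches all 15 outcomes (best union: 14/15)
inputs {1, 2, 5} (size 3) cover everything; no size-3 subset with a lexicographically smaller index list covers all 15

Answer: 1, 2, 5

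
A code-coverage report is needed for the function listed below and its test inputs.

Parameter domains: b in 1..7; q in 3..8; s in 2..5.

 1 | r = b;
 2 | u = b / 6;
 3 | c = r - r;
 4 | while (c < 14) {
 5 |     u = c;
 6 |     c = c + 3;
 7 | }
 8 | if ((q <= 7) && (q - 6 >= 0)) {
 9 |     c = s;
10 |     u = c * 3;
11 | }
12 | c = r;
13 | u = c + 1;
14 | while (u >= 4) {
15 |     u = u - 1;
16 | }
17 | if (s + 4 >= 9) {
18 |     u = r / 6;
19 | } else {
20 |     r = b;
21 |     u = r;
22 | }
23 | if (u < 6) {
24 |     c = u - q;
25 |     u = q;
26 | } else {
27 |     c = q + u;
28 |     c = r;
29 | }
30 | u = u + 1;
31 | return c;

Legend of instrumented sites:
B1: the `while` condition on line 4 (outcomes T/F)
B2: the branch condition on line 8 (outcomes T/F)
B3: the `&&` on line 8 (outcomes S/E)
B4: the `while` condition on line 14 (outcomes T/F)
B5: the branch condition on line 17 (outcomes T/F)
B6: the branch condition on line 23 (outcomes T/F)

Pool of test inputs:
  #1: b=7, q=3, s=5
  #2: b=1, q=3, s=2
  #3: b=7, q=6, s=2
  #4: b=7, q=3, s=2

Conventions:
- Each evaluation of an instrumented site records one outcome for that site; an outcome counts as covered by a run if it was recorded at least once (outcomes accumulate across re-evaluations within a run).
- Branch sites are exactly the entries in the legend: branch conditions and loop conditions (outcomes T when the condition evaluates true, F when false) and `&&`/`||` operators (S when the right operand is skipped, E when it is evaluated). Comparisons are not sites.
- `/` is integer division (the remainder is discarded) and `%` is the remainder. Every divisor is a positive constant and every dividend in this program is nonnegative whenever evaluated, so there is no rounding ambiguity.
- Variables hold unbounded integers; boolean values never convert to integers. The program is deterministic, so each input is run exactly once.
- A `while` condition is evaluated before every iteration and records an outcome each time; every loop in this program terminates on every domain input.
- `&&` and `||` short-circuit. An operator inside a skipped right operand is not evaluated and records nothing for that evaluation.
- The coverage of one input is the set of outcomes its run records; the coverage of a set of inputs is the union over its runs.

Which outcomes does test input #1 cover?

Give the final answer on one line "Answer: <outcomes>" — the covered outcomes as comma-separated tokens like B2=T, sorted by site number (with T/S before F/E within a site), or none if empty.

Event log for input #1 (b=7, q=3, s=5):
  B1->T, B1->T, B1->T, B1->T, B1->T, B1->F, B3->E, B2->F, B4->T, B4->T
  B4->T, B4->T, B4->T, B4->F, B5->T, B6->T
distinct outcomes covered: B1=T, B1=F, B2=F, B3=E, B4=T, B4=F, B5=T, B6=T

Answer: B1=T, B1=F, B2=F, B3=E, B4=T, B4=F, B5=T, B6=T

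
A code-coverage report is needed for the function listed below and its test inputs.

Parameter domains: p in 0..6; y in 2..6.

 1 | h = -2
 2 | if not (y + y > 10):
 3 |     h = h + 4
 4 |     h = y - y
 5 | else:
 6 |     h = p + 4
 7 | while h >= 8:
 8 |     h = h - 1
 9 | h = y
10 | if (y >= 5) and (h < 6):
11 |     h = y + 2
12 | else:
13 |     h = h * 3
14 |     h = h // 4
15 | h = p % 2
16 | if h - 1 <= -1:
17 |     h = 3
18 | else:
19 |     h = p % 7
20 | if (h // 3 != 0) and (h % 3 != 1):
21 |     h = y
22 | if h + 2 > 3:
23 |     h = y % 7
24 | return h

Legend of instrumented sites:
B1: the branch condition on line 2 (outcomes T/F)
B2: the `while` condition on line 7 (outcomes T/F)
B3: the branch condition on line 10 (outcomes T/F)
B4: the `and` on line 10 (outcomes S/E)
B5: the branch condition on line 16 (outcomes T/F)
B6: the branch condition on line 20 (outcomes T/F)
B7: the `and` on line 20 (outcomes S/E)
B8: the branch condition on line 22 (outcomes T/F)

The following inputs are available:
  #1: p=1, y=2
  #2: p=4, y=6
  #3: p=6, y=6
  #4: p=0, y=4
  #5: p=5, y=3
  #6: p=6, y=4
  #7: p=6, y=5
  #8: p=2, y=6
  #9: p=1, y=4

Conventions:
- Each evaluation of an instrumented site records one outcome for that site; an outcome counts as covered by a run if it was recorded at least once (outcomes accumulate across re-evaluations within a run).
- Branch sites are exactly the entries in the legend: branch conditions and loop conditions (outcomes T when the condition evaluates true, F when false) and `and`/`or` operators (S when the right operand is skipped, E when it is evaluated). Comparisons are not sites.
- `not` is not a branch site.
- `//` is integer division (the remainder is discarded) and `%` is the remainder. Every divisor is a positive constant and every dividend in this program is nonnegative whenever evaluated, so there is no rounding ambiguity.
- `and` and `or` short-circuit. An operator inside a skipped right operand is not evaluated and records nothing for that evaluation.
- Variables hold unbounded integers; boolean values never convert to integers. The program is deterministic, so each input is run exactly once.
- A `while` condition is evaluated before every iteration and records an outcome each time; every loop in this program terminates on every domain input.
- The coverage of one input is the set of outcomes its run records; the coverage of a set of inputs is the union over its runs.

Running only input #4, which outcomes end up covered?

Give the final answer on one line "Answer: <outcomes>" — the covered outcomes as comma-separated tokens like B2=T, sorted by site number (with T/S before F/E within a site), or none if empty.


Event log for input #4 (p=0, y=4):
  B1->T, B2->F, B4->S, B3->F, B5->T, B7->E, B6->T, B8->T
as a set, this run covers: B1=T, B2=F, B3=F, B4=S, B5=T, B6=T, B7=E, B8=T
Answer: B1=T, B2=F, B3=F, B4=S, B5=T, B6=T, B7=E, B8=T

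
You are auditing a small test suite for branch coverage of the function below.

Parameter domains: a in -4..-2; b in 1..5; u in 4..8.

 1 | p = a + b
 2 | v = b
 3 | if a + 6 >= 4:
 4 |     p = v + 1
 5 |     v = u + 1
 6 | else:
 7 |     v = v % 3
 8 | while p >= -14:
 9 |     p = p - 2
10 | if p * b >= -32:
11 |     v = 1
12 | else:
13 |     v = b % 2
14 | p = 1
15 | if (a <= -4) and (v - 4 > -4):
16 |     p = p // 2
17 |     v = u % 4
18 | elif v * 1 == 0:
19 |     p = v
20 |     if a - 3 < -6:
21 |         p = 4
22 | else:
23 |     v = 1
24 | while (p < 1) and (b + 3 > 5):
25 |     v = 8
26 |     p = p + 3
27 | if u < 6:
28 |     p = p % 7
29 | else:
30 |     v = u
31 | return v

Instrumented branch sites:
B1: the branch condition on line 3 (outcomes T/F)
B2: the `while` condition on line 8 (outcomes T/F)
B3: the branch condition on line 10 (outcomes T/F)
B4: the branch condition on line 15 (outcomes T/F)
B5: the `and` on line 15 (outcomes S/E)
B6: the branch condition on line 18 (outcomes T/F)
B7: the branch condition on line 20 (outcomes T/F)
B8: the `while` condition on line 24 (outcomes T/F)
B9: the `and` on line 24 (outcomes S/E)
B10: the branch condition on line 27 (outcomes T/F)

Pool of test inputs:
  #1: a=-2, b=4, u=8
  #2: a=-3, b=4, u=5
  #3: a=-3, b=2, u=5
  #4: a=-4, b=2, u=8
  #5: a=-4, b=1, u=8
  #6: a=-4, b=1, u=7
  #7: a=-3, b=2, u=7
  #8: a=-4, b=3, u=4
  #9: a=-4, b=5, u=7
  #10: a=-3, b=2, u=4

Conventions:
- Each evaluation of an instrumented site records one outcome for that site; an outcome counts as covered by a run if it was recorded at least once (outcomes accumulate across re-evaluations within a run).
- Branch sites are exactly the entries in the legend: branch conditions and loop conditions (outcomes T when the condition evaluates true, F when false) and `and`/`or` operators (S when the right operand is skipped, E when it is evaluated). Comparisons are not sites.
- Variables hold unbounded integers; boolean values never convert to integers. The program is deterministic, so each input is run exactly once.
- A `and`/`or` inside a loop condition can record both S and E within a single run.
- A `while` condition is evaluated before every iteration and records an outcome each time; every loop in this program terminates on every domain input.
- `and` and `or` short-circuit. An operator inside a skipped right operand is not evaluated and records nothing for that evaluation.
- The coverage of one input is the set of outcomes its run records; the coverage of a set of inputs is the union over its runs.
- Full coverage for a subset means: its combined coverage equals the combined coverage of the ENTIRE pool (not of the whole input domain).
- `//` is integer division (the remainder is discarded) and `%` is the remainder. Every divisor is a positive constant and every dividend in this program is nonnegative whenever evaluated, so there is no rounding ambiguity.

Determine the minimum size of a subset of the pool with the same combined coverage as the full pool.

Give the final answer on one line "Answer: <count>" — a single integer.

test 1 (a=-2, b=4, u=8) fires B1->T, B2->T, B2->T, B2->T, B2->T, B2->T, B2->T, B2->T, B2->T, B2->T, B2->T, B2->F, B3->F, B5->S, ...; hits B1=T, B2=T, B2=F, B3=F, B4=F, B5=S, B6=T, B7=F, B8=T, B8=F, B9=S, B9=E, B10=F
test 2 (a=-3, b=4, u=5) fires B1->F, B2->T, B2->T, B2->T, B2->T, B2->T, B2->T, B2->T, B2->T, B2->F, B3->F, B5->S, B4->F, B6->T, ...; hits B1=F, B2=T, B2=F, B3=F, B4=F, B5=S, B6=T, B7=F, B8=T, B8=F, B9=S, B9=E, B10=T
test 3 (a=-3, b=2, u=5) fires B1->F, B2->T, B2->T, B2->T, B2->T, B2->T, B2->T, B2->T, B2->F, B3->T, B5->S, B4->F, B6->F, B9->S, ...; hits B1=F, B2=T, B2=F, B3=T, B4=F, B5=S, B6=F, B8=F, B9=S, B10=T
test 4 (a=-4, b=2, u=8) fires B1->F, B2->T, B2->T, B2->T, B2->T, B2->T, B2->T, B2->T, B2->F, B3->T, B5->E, B4->T, B9->E, B8->F, ...; hits B1=F, B2=T, B2=F, B3=T, B4=T, B5=E, B8=F, B9=E, B10=F
test 5 (a=-4, b=1, u=8) fires B1->F, B2->T, B2->T, B2->T, B2->T, B2->T, B2->T, B2->F, B3->T, B5->E, B4->T, B9->E, B8->F, B10->F; hits B1=F, B2=T, B2=F, B3=T, B4=T, B5=E, B8=F, B9=E, B10=F
test 6 (a=-4, b=1, u=7) fires B1->F, B2->T, B2->T, B2->T, B2->T, B2->T, B2->T, B2->F, B3->T, B5->E, B4->T, B9->E, B8->F, B10->F; hits B1=F, B2=T, B2=F, B3=T, B4=T, B5=E, B8=F, B9=E, B10=F
test 7 (a=-3, b=2, u=7) fires B1->F, B2->T, B2->T, B2->T, B2->T, B2->T, B2->T, B2->T, B2->F, B3->T, B5->S, B4->F, B6->F, B9->S, ...; hits B1=F, B2=T, B2=F, B3=T, B4=F, B5=S, B6=F, B8=F, B9=S, B10=F
test 8 (a=-4, b=3, u=4) fires B1->F, B2->T, B2->T, B2->T, B2->T, B2->T, B2->T, B2->T, B2->F, B3->F, B5->E, B4->T, B9->E, B8->T, ...; hits B1=F, B2=T, B2=F, B3=F, B4=T, B5=E, B8=T, B8=F, B9=S, B9=E, B10=T
test 9 (a=-4, b=5, u=7) fires B1->F, B2->T, B2->T, B2->T, B2->T, B2->T, B2->T, B2->T, B2->T, B2->F, B3->F, B5->E, B4->T, B9->E, ...; hits B1=F, B2=T, B2=F, B3=F, B4=T, B5=E, B8=T, B8=F, B9=S, B9=E, B10=F
test 10 (a=-3, b=2, u=4) fires B1->F, B2->T, B2->T, B2->T, B2->T, B2->T, B2->T, B2->T, B2->F, B3->T, B5->S, B4->F, B6->F, B9->S, ...; hits B1=F, B2=T, B2=F, B3=T, B4=F, B5=S, B6=F, B8=F, B9=S, B10=T
together the pool reaches 19 outcomes: B1=T, B1=F, B2=T, B2=F, B3=T, B3=F, B4=T, B4=F, B5=S, B5=E, B6=T, B6=F, B7=F, B8=T, B8=F, B9=S, B9=E, B10=T, B10=F
no size-1 subset reaches all 19 outcomes (best union: 13/19)
no size-2 subset reaches all 19 outcomes (best union: 17/19)
at size 3, {1, 3, 4} reaches all 19 outcomes; every lexicographically earlier size-3 subset fails

Answer: 3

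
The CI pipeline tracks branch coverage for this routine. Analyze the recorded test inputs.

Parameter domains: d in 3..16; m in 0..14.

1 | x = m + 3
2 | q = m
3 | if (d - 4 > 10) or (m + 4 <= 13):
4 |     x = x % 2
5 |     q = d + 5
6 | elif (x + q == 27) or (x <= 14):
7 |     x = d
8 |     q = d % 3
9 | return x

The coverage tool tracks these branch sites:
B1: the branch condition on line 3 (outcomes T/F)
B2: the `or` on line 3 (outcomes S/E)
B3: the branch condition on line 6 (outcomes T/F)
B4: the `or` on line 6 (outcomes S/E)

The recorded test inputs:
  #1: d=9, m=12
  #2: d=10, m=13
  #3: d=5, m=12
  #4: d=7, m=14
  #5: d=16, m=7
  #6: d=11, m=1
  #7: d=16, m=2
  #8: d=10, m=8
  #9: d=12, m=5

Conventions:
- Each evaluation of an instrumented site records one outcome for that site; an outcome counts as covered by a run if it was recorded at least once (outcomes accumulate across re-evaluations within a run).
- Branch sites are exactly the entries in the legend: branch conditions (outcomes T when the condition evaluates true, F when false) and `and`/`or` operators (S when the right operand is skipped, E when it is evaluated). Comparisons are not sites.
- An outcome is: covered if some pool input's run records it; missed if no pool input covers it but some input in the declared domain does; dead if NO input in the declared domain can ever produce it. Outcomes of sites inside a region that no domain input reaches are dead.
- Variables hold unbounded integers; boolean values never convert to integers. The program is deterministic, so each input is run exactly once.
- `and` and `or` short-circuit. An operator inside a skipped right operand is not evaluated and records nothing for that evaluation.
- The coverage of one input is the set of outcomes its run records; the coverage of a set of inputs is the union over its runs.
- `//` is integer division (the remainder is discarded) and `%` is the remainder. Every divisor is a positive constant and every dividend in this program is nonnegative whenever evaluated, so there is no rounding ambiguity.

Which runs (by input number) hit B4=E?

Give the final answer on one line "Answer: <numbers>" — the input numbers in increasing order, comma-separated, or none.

input #1 (d=9, m=12): does not record B4=E
input #2 (d=10, m=13): records B4=E
input #3 (d=5, m=12): does not record B4=E
input #4 (d=7, m=14): records B4=E
input #5 (d=16, m=7): does not record B4=E
input #6 (d=11, m=1): does not record B4=E
input #7 (d=16, m=2): does not record B4=E
input #8 (d=10, m=8): does not record B4=E
input #9 (d=12, m=5): does not record B4=E

Answer: 2, 4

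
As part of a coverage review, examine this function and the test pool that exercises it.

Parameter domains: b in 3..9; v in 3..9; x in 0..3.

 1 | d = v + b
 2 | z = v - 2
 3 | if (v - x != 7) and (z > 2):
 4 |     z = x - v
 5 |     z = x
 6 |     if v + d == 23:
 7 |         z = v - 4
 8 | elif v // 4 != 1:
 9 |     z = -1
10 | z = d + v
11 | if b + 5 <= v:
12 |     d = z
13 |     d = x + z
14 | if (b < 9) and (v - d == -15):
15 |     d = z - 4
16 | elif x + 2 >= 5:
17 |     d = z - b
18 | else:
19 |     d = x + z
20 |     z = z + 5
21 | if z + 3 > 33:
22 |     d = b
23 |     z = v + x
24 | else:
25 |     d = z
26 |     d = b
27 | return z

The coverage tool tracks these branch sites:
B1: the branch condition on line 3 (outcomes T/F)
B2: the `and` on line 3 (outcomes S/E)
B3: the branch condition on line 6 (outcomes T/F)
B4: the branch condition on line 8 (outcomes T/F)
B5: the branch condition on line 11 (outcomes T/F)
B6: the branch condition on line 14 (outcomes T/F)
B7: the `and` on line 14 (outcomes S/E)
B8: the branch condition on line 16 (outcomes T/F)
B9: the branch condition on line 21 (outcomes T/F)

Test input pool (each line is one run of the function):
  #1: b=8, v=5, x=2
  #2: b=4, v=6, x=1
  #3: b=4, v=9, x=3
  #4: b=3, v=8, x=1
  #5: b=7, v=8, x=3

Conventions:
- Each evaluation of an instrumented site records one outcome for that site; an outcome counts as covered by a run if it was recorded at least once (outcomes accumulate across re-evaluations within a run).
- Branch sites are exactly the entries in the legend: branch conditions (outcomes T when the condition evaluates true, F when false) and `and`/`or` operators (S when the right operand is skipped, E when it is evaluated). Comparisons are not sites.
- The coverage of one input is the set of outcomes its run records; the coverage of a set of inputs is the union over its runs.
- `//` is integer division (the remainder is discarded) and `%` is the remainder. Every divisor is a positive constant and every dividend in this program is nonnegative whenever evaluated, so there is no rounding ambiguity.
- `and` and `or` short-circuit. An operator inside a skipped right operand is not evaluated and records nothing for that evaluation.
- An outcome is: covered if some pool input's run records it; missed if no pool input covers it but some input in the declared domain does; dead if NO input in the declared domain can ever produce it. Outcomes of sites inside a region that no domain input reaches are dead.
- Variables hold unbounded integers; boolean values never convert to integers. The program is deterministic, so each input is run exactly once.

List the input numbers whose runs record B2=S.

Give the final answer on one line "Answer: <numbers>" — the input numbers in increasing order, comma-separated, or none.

input #1 (b=8, v=5, x=2): does not produce B2=S
input #2 (b=4, v=6, x=1): does not produce B2=S
input #3 (b=4, v=9, x=3): does not produce B2=S
input #4 (b=3, v=8, x=1): produces B2=S
input #5 (b=7, v=8, x=3): does not produce B2=S

Answer: 4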